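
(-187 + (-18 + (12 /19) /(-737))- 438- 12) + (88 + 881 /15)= -106759052 /210045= -508.27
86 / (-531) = -86 / 531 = -0.16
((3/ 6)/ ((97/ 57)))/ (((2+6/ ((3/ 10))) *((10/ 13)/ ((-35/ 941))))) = -5187/ 8032376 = -0.00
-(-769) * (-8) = -6152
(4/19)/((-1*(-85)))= 4/1615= 0.00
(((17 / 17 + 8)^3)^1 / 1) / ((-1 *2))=-729 / 2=-364.50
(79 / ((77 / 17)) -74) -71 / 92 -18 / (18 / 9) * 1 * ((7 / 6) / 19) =-7790795 / 134596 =-57.88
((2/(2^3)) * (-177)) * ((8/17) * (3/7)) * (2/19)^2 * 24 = -101952/42959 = -2.37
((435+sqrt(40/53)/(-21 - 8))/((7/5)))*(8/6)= 2900/7 - 40*sqrt(530)/32277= 414.26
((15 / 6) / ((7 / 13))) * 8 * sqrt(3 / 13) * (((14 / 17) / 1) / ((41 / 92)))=3680 * sqrt(39) / 697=32.97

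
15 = 15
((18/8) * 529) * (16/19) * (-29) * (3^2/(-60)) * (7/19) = 2899449/1805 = 1606.34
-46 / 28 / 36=-23 / 504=-0.05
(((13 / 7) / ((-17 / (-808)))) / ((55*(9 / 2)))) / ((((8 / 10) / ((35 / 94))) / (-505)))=-6630650 / 79101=-83.83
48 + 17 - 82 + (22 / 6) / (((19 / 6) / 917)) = 19851 / 19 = 1044.79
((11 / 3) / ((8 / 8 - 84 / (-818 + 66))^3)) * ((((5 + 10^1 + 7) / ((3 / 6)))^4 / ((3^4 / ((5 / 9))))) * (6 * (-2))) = -4116507197440 / 5000211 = -823266.70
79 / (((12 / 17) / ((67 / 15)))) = 499.89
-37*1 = -37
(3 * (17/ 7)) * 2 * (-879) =-89658/ 7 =-12808.29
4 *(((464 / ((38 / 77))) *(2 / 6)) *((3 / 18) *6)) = 71456 / 57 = 1253.61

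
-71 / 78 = -0.91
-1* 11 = -11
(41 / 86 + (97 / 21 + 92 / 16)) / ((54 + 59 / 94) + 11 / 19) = 0.20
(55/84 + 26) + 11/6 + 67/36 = 30.35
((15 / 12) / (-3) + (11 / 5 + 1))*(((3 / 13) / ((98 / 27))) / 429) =1503 / 3643640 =0.00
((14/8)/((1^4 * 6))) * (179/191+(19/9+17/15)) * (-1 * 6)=-251587/34380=-7.32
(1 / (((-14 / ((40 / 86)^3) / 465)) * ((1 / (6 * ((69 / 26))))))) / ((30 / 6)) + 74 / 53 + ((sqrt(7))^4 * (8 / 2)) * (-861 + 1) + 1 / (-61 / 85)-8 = -3943256339962895 / 23391197921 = -168578.64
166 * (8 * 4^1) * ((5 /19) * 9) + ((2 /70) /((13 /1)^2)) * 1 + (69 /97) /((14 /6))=137153720428 /10901345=12581.36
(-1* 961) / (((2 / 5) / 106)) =-254665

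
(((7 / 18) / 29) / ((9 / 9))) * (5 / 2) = 35 / 1044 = 0.03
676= 676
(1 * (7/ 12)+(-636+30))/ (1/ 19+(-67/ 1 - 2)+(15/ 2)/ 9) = 27607/ 3106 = 8.89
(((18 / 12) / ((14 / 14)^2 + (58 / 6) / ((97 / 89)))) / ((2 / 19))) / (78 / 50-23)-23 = -142038739 / 6157568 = -23.07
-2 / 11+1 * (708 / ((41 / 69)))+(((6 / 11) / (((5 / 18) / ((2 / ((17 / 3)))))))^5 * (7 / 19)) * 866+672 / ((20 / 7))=822499604438304679406 / 556667045567978125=1477.54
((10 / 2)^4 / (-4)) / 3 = -625 / 12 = -52.08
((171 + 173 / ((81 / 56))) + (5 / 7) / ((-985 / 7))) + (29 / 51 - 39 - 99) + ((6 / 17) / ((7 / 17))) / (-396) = 6398588479 / 41775426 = 153.17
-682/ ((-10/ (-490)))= -33418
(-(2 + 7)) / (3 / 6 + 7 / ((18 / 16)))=-162 / 121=-1.34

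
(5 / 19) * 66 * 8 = 2640 / 19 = 138.95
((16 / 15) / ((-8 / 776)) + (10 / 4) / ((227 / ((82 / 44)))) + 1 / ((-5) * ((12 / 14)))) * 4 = -5177753 / 12485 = -414.72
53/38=1.39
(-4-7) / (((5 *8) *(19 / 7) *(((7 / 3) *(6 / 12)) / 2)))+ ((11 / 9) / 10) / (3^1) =-0.13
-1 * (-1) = 1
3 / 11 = 0.27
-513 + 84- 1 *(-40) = -389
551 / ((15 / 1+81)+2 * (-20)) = 551 / 56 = 9.84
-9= -9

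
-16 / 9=-1.78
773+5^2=798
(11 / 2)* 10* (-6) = -330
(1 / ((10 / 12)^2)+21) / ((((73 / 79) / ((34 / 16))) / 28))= 5273961 / 3650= 1444.92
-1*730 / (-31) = 730 / 31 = 23.55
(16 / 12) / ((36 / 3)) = 1 / 9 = 0.11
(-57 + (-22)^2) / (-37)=-427 / 37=-11.54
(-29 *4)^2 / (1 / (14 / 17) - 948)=-188384 / 13255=-14.21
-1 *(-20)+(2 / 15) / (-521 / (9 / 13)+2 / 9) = 225698 / 11285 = 20.00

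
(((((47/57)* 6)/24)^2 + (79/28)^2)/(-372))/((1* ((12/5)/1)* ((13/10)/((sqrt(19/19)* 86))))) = -10957071875/18477504864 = -0.59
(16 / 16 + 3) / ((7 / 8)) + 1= 39 / 7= 5.57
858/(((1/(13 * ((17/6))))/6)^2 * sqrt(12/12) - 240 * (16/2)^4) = -41905578/48012656639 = -0.00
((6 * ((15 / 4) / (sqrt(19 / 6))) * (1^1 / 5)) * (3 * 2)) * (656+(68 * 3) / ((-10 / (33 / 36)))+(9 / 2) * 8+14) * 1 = 185571 * sqrt(114) / 190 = 10428.19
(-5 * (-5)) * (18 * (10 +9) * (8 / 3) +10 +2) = 23100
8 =8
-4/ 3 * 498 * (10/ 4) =-1660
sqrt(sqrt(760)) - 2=-2 + 2^(3 / 4) * 95^(1 / 4)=3.25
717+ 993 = 1710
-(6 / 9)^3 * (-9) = 8 / 3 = 2.67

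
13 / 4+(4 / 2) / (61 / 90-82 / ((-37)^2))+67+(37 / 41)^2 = 38034181053 / 511891396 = 74.30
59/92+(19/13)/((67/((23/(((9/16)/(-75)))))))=-15927433/240396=-66.25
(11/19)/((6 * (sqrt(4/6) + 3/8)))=-132/1919 + 352 * sqrt(6)/5757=0.08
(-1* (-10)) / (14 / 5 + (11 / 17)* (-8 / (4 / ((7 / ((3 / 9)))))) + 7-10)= -850 / 2327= -0.37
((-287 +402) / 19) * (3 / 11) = 345 / 209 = 1.65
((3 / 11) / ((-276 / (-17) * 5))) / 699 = 17 / 3536940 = 0.00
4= 4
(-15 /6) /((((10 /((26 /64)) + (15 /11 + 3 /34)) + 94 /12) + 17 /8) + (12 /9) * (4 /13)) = -145860 /2125813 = -0.07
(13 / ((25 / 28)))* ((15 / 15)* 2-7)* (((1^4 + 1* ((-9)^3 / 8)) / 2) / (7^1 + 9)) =65611 / 320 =205.03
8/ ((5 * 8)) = 1/ 5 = 0.20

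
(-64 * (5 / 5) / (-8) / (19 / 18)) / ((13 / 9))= 1296 / 247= 5.25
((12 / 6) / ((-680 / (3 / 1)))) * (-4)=3 / 85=0.04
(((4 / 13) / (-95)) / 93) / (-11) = 4 / 1263405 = 0.00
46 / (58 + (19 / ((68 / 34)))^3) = 368 / 7323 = 0.05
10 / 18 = 5 / 9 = 0.56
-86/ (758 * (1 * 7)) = -43/ 2653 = -0.02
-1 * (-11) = 11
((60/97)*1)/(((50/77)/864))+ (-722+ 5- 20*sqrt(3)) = 51423/485- 20*sqrt(3) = 71.39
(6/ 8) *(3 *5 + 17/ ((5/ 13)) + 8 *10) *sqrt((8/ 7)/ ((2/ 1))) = 1044 *sqrt(7)/ 35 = 78.92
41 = 41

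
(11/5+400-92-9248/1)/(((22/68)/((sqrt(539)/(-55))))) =10635982 * sqrt(11)/3025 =11661.34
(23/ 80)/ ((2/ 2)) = 23/ 80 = 0.29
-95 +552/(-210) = -3417/35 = -97.63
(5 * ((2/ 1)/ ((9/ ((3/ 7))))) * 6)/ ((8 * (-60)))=-1/ 168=-0.01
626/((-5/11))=-6886/5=-1377.20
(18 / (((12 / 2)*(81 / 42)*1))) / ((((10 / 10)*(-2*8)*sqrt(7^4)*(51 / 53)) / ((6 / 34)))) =-53 / 145656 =-0.00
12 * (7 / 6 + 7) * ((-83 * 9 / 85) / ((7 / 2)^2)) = -5976 / 85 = -70.31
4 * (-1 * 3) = -12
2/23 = 0.09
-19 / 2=-9.50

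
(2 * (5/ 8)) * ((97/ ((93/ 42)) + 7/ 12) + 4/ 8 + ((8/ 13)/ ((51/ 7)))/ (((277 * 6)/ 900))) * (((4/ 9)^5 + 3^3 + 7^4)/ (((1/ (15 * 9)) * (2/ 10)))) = 92056695.09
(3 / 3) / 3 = 0.33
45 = 45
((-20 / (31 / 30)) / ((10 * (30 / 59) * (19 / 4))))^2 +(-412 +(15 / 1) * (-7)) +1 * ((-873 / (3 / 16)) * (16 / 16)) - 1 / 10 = -17944342411 / 3469210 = -5172.46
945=945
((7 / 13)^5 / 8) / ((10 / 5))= 16807 / 5940688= 0.00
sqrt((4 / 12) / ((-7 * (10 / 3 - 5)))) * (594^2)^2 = 124493242896 * sqrt(35) / 35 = 21043198783.70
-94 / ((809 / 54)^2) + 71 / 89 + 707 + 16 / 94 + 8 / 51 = 98811609182882 / 139622395173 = 707.71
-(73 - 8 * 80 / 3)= 421 / 3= 140.33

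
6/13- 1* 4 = -46/13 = -3.54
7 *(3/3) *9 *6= 378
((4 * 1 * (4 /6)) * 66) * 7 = 1232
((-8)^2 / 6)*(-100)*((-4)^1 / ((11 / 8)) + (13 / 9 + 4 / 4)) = 147200 / 297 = 495.62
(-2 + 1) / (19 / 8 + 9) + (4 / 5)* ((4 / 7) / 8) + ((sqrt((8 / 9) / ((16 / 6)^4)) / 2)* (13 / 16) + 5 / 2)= 39* sqrt(2) / 1024 + 321 / 130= 2.52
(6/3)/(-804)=-1/402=-0.00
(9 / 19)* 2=0.95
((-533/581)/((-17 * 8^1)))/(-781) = -533/61711496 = -0.00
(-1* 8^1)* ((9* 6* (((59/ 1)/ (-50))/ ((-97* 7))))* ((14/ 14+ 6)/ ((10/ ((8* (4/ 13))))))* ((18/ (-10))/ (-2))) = -917568/ 788125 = -1.16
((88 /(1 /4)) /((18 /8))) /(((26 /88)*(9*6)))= 30976 /3159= 9.81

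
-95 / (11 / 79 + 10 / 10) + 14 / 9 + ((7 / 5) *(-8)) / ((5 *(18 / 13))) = -37553 / 450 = -83.45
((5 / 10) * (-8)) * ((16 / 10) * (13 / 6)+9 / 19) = -4492 / 285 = -15.76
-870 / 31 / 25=-174 / 155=-1.12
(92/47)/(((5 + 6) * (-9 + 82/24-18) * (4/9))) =-0.02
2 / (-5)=-2 / 5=-0.40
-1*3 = -3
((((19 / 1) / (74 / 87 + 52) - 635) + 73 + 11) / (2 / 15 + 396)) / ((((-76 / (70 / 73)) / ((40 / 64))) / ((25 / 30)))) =582990625 / 63822594176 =0.01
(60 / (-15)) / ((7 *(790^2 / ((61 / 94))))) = -0.00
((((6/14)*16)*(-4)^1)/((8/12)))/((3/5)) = -480/7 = -68.57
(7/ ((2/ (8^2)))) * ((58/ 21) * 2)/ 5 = 3712/ 15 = 247.47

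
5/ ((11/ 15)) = 75/ 11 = 6.82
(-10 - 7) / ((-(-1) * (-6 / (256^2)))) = 557056 / 3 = 185685.33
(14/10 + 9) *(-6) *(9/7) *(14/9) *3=-1872/5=-374.40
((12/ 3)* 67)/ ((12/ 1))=67/ 3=22.33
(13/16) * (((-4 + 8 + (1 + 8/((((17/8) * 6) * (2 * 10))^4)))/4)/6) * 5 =274836290729/324729648000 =0.85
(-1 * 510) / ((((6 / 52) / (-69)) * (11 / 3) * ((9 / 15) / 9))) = 13724100 / 11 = 1247645.45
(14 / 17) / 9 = 14 / 153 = 0.09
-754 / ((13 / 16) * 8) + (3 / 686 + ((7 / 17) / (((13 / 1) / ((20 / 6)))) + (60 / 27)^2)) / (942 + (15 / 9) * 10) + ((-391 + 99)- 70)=-5627197362893 / 11772509112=-477.99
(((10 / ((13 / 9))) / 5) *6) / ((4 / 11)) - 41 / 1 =-236 / 13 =-18.15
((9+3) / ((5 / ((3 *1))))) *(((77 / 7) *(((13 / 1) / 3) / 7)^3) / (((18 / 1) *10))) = 24167 / 231525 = 0.10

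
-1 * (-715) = 715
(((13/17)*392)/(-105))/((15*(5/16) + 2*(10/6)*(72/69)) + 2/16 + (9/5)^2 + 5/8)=-1339520/5703483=-0.23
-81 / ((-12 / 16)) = 108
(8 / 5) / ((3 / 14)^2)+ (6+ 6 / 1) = 2108 / 45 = 46.84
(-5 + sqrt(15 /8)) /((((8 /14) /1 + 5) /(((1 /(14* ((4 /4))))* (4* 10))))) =-100 /39 + 5* sqrt(30) /39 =-1.86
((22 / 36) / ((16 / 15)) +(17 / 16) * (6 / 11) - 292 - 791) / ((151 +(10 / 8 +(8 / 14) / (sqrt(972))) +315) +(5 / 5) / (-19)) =-3058994240054487 / 1321030927861832 +8660769411 * sqrt(3) / 165128865982729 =-2.32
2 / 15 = 0.13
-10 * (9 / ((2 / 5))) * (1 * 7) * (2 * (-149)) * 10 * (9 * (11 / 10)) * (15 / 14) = 49784625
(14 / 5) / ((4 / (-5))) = -7 / 2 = -3.50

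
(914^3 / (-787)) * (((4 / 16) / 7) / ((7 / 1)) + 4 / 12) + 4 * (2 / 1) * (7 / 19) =-721740996482 / 2198091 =-328349.01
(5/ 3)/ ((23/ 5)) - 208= -14327/ 69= -207.64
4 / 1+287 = 291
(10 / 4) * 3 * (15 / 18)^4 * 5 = 15625 / 864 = 18.08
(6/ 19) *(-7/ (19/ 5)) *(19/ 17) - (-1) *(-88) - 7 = -30895/ 323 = -95.65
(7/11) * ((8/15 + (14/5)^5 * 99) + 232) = 1133396096/103125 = 10990.51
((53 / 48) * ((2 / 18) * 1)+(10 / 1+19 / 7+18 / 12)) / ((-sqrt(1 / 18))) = -43355 * sqrt(2) / 1008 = -60.83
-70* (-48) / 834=560 / 139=4.03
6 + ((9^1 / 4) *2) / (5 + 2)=93 / 14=6.64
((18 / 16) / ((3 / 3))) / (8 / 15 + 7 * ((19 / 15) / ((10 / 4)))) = 0.28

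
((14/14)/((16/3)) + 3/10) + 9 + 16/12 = 10.82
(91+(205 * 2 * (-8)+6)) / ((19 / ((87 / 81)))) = -30769 / 171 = -179.94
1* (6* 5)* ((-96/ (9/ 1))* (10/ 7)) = -457.14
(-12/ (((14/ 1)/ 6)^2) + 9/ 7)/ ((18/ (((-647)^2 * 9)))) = -18837405/ 98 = -192218.42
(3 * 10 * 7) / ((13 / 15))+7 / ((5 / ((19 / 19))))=15841 / 65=243.71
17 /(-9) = -17 /9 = -1.89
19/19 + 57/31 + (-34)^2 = 35924/31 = 1158.84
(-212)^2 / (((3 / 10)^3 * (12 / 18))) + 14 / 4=44944063 / 18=2496892.39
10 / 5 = 2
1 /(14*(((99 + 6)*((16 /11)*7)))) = 11 /164640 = 0.00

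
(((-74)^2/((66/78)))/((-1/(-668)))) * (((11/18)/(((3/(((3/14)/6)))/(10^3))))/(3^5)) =5944198000/45927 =129427.09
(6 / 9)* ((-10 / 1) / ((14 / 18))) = -60 / 7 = -8.57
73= 73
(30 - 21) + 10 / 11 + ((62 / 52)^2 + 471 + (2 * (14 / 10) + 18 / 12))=18092929 / 37180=486.63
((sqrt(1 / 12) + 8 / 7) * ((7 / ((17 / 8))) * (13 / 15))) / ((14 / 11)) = 286 * sqrt(3) / 765 + 4576 / 1785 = 3.21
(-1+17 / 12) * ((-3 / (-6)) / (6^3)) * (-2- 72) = -185 / 2592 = -0.07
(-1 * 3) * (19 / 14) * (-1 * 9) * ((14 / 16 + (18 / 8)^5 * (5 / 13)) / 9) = 93.86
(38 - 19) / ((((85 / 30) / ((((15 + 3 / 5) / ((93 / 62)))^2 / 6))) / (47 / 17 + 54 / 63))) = 22143056 / 50575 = 437.83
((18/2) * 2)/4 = 9/2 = 4.50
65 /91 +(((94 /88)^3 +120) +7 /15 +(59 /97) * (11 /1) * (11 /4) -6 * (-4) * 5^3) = 2724954410327 /867599040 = 3140.80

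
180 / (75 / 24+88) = 160 / 81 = 1.98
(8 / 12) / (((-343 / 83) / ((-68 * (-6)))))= -22576 / 343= -65.82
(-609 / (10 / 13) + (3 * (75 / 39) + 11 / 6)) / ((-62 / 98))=7492051 / 6045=1239.38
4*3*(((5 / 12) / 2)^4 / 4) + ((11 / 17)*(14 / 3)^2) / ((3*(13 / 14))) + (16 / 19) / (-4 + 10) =268537727 / 51597312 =5.20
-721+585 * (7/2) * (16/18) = 1099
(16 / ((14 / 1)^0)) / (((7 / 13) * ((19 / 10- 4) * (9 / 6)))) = -4160 / 441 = -9.43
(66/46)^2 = 1089/529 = 2.06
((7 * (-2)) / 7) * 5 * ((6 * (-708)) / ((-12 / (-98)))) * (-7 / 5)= -485688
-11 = -11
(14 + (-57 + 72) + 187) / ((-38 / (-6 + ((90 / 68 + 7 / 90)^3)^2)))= -1260174089041071016 / 141045244404890625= -8.93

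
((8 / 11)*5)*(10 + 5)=600 / 11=54.55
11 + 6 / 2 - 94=-80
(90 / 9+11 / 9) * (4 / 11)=404 / 99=4.08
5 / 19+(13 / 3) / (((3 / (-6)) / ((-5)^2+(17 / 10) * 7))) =-319.54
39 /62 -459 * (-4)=113871 /62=1836.63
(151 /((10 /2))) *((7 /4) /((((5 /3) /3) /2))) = 9513 /50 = 190.26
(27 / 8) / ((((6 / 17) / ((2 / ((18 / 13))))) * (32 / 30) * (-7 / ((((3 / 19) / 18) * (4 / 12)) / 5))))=-221 / 204288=-0.00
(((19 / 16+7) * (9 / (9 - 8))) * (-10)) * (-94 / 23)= 277065 / 92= 3011.58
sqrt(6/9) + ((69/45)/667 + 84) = sqrt(6)/3 + 36541/435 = 84.82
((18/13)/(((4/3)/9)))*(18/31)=2187/403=5.43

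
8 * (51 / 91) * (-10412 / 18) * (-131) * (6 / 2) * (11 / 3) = 1020251056 / 273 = 3737183.36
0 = 0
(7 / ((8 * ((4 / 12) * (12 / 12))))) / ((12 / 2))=7 / 16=0.44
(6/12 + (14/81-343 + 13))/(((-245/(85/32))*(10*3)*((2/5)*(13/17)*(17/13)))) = 906967/3048192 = 0.30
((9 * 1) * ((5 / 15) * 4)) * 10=120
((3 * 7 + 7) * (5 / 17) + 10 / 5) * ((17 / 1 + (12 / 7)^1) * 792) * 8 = 144422784 / 119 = 1213636.84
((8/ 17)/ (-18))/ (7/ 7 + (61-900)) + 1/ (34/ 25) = 94279/ 128214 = 0.74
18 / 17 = 1.06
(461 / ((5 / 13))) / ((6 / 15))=5993 / 2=2996.50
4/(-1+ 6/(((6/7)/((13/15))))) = 15/19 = 0.79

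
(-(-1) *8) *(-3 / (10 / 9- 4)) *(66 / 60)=594 / 65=9.14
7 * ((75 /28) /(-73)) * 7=-525 /292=-1.80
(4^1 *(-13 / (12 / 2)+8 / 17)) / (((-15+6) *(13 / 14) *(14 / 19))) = 6574 / 5967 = 1.10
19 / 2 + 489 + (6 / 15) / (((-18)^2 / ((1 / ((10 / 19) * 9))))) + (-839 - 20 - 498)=-62584631 / 72900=-858.50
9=9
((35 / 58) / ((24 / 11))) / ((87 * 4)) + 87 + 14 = 48926401 / 484416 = 101.00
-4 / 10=-2 / 5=-0.40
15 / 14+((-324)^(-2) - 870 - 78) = -695833409 / 734832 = -946.93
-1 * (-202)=202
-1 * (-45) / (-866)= -45 / 866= -0.05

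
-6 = -6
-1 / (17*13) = -1 / 221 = -0.00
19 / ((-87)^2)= 19 / 7569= 0.00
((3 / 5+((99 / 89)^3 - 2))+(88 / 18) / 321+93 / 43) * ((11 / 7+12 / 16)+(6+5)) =50267993403431 / 1751523679260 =28.70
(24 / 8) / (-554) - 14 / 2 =-7.01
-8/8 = -1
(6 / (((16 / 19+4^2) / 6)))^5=146211169851 / 3276800000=44.62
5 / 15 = 1 / 3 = 0.33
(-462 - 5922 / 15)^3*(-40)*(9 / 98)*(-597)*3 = -103454739876096 / 25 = -4138189595043.84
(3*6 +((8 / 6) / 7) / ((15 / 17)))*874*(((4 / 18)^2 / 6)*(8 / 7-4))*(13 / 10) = -260780624 / 535815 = -486.70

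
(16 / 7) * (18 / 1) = 288 / 7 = 41.14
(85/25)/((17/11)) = 11/5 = 2.20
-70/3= -23.33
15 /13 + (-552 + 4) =-7109 /13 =-546.85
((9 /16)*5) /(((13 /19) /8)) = 855 /26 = 32.88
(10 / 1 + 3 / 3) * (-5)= -55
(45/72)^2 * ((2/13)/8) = 25/3328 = 0.01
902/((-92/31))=-13981/46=-303.93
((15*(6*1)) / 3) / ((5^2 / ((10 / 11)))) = 1.09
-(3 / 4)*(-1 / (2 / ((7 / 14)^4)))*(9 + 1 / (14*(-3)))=377 / 1792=0.21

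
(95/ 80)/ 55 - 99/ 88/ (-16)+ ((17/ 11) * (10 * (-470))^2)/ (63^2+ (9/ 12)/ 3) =8600.98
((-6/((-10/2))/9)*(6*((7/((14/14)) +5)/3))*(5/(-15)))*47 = -50.13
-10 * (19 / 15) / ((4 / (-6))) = 19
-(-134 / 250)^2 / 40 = -4489 / 625000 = -0.01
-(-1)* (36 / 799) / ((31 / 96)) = 3456 / 24769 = 0.14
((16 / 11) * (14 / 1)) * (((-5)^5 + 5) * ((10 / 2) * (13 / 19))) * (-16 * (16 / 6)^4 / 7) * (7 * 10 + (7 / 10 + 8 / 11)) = 4125433528320 / 2299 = 1794446945.77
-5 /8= -0.62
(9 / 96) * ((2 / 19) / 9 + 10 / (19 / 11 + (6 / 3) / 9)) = 42419 / 88008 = 0.48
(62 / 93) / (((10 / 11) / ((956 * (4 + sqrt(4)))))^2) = 663517536 / 25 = 26540701.44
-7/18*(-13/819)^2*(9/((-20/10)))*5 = 5/2268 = 0.00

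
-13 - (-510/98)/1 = -382/49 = -7.80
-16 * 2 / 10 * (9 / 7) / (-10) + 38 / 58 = 5413 / 5075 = 1.07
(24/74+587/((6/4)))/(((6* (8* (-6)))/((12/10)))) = -21737/13320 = -1.63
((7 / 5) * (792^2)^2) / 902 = 125191858176 / 205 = 610691991.10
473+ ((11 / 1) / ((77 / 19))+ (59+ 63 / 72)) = 29993 / 56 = 535.59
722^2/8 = 130321/2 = 65160.50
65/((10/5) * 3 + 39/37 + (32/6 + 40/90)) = 21645/4273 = 5.07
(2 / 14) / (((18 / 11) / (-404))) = -2222 / 63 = -35.27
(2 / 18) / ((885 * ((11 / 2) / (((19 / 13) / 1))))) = 38 / 1138995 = 0.00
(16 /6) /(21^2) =8 /1323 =0.01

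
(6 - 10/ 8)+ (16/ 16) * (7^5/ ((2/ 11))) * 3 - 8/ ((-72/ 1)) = 9983533/ 36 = 277320.36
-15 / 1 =-15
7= 7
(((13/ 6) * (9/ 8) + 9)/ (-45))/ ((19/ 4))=-61/ 1140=-0.05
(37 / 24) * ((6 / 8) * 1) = 37 / 32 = 1.16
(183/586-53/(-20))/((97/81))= 1406079/568420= 2.47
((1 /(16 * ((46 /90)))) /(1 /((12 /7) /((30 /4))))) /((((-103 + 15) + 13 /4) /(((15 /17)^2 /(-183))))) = 450 /320724397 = 0.00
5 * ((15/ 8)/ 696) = 0.01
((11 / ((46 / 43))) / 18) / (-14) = -0.04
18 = 18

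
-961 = -961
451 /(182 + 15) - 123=-120.71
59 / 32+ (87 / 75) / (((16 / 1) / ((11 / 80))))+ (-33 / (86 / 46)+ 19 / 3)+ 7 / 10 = -36178249 / 4128000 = -8.76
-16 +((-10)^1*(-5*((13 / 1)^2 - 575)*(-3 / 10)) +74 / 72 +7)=218953 / 36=6082.03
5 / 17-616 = -10467 / 17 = -615.71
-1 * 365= -365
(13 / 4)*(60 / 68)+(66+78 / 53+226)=1068007 / 3604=296.34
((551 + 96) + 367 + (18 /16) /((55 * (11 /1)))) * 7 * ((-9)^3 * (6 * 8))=-150266071242 /605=-248373671.47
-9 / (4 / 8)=-18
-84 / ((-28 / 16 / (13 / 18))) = 104 / 3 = 34.67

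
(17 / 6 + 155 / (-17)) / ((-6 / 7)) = 4487 / 612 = 7.33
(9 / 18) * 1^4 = 1 / 2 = 0.50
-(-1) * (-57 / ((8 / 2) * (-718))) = 57 / 2872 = 0.02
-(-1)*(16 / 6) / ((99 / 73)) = 584 / 297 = 1.97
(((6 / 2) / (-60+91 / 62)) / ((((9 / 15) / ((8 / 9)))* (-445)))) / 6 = 0.00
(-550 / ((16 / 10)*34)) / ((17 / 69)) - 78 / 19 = -1982961 / 43928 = -45.14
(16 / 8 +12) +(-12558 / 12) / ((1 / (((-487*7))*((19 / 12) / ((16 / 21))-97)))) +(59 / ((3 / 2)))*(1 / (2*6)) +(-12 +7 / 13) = -338635539.30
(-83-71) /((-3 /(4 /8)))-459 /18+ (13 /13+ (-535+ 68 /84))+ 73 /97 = -2168473 /4074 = -532.27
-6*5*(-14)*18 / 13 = 7560 / 13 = 581.54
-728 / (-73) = 728 / 73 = 9.97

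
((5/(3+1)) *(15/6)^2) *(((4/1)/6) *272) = 4250/3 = 1416.67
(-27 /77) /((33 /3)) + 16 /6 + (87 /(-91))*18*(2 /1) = -149983 /4719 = -31.78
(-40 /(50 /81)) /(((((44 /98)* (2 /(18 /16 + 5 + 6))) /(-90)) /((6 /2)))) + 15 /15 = 10394855 /44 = 236246.70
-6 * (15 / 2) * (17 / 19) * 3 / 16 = -2295 / 304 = -7.55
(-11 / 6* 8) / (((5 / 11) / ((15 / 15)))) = -484 / 15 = -32.27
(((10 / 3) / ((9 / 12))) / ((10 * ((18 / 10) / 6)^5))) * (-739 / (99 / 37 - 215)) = 683575000 / 1073817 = 636.58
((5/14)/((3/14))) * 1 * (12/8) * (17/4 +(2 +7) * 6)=1165/8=145.62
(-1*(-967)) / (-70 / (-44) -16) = -21274 / 317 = -67.11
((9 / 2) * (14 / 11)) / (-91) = -9 / 143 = -0.06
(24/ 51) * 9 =72/ 17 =4.24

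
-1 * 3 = -3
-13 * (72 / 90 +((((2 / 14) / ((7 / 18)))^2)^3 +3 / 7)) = -1107536443897 / 69206436005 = -16.00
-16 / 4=-4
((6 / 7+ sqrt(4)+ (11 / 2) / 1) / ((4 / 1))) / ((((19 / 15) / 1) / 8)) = 1755 / 133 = 13.20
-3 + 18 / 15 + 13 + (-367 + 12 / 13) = -23067 / 65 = -354.88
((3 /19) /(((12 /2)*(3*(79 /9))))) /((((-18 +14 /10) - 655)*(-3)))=5 /10080716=0.00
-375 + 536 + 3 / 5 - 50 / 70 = 5631 / 35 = 160.89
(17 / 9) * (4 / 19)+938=160466 / 171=938.40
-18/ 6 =-3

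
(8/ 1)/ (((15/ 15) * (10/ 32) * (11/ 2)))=256/ 55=4.65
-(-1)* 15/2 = 15/2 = 7.50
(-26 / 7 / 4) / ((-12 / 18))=1.39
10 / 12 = 5 / 6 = 0.83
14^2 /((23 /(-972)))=-190512 /23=-8283.13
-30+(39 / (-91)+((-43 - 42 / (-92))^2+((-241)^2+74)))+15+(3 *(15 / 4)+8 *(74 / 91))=824789893 / 13754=59967.27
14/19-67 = -1259/19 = -66.26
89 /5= 17.80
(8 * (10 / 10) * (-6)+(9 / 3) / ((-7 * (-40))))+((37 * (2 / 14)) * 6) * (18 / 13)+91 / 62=-2.61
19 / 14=1.36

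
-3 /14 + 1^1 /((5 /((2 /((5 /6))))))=93 /350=0.27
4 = 4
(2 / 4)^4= 1 / 16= 0.06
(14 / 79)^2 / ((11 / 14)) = 2744 / 68651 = 0.04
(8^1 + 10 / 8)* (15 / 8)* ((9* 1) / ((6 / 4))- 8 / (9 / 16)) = -6845 / 48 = -142.60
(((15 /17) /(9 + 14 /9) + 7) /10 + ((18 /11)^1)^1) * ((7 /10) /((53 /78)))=11371542 /4707725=2.42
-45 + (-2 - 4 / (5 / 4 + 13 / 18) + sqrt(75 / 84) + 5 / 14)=-48379 / 994 + 5 * sqrt(7) / 14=-47.73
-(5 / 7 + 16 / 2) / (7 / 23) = -28.63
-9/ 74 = -0.12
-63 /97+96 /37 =6981 /3589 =1.95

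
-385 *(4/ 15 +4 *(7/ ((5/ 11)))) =-71456/ 3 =-23818.67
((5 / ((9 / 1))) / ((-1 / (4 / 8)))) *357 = -595 / 6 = -99.17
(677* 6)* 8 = 32496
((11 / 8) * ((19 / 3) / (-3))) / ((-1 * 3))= 209 / 216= 0.97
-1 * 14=-14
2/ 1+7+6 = 15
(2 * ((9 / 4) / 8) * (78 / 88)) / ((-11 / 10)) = -1755 / 3872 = -0.45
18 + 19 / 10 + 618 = 6379 / 10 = 637.90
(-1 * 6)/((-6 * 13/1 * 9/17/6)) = 34/39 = 0.87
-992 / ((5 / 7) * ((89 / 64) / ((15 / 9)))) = -444416 / 267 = -1664.48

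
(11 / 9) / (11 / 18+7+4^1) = 2 / 19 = 0.11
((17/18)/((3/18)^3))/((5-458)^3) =-68/30986559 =-0.00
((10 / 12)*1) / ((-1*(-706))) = 5 / 4236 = 0.00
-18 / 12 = -3 / 2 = -1.50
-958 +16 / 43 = -41178 / 43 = -957.63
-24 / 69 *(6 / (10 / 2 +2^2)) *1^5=-16 / 69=-0.23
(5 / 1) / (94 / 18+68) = 45 / 659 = 0.07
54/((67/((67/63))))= 6/7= 0.86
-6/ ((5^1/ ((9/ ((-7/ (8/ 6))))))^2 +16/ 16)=-864/ 1369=-0.63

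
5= 5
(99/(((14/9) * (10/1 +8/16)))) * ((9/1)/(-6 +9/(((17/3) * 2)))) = -30294/2891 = -10.48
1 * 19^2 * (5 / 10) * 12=2166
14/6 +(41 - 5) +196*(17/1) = 10111/3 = 3370.33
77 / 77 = 1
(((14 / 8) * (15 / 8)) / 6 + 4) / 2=291 / 128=2.27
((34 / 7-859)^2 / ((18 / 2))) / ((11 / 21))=11916147 / 77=154755.16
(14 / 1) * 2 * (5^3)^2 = 437500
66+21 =87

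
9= 9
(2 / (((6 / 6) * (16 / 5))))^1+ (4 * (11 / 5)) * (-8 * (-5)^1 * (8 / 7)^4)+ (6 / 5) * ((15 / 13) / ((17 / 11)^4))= 601.36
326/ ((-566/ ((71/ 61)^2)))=-821683/ 1053043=-0.78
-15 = -15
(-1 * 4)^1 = -4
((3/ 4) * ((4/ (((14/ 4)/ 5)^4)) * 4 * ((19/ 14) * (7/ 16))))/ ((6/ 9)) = 106875/ 2401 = 44.51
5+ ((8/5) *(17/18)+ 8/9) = 37/5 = 7.40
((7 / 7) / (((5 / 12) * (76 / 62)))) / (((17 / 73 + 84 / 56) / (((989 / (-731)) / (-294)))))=4526 / 870485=0.01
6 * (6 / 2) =18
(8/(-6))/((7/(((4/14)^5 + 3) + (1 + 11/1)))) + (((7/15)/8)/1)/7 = -2.85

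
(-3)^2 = 9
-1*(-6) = 6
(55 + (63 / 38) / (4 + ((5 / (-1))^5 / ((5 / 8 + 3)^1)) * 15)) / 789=783505733 / 11239772088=0.07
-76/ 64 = -1.19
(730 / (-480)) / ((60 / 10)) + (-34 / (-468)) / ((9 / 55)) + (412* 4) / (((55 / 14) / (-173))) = -134495748331 / 1853280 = -72571.74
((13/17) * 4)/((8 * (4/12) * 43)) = 39/1462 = 0.03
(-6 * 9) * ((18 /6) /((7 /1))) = -162 /7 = -23.14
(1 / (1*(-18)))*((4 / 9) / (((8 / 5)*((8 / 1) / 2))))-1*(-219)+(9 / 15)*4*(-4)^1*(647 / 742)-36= 419813077 / 2404080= 174.63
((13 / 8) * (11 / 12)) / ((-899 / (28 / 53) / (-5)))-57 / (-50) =32715673 / 28588200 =1.14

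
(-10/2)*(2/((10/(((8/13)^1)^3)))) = -512/2197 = -0.23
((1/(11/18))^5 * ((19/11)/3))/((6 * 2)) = 997272/1771561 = 0.56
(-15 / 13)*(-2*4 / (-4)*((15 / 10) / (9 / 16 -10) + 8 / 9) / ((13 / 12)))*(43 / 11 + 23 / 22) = -2162560 / 280709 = -7.70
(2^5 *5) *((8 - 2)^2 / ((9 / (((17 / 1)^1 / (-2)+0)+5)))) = -2240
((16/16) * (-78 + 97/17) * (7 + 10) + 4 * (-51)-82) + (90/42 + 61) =-10163/7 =-1451.86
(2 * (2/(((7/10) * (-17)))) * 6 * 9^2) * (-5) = 97200/119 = 816.81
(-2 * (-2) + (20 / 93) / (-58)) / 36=5389 / 48546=0.11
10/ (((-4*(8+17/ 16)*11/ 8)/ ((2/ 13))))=-128/ 4147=-0.03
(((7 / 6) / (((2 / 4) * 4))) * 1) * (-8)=-14 / 3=-4.67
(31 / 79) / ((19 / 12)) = 372 / 1501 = 0.25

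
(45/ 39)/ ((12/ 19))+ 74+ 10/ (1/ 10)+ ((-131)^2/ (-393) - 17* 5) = 7357/ 156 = 47.16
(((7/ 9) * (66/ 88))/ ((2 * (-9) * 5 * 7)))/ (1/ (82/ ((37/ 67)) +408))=-2059/ 3996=-0.52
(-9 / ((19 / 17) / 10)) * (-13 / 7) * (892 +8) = 17901000 / 133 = 134593.98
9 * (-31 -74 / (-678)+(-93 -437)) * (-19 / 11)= 10838094 / 1243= 8719.30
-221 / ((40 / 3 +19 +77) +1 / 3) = -2.02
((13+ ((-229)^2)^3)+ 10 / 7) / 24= 6008992366755.64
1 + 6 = 7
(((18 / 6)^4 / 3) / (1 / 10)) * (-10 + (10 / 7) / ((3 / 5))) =-14400 / 7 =-2057.14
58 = 58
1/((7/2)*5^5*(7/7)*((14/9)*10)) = 9/1531250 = 0.00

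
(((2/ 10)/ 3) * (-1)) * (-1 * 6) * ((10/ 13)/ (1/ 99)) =396/ 13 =30.46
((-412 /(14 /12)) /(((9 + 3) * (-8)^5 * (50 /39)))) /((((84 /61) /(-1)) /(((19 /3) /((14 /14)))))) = -1551901 /481689600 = -0.00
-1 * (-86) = 86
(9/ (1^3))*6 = 54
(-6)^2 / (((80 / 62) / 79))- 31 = 21731 / 10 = 2173.10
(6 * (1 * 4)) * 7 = 168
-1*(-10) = 10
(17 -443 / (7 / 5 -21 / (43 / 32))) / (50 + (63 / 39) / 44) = 84225856 / 87551639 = 0.96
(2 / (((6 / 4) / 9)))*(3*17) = 612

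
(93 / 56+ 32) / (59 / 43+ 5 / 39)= 22.44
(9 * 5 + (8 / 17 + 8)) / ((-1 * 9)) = -101 / 17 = -5.94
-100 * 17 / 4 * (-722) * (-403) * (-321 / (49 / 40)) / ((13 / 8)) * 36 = 35175909312000 / 49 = 717875700244.90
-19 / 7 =-2.71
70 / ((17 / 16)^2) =17920 / 289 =62.01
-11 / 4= -2.75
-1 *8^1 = -8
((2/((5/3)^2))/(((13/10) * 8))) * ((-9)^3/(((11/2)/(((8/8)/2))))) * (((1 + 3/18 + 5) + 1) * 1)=-94041/2860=-32.88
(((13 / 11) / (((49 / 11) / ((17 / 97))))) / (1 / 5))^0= 1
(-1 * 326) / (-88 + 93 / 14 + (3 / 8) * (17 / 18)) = 109536 / 27217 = 4.02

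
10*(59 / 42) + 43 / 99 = 10036 / 693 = 14.48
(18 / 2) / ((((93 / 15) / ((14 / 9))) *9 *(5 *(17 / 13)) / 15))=910 / 1581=0.58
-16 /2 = -8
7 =7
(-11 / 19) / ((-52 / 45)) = 495 / 988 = 0.50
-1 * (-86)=86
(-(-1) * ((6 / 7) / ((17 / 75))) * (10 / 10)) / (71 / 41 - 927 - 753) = -18450 / 8188271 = -0.00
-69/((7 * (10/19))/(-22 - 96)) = 77349/35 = 2209.97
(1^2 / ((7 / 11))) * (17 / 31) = 187 / 217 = 0.86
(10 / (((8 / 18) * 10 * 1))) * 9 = 81 / 4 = 20.25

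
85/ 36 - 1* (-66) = 68.36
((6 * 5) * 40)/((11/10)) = 12000/11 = 1090.91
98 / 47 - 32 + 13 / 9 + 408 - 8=157157 / 423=371.53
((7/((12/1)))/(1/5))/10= 7/24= 0.29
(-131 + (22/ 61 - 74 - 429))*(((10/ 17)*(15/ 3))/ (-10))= 193260/ 1037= 186.36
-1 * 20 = -20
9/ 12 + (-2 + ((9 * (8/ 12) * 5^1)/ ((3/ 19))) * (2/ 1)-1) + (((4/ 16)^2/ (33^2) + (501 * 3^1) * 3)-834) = 4052.75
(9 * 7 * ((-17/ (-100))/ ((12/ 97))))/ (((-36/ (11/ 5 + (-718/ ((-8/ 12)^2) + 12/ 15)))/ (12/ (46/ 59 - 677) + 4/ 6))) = 2141745935/ 851136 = 2516.34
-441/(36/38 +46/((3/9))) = -2793/880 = -3.17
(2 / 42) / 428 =1 / 8988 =0.00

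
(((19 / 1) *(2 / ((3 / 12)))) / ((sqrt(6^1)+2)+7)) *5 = 456 / 5 - 152 *sqrt(6) / 15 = 66.38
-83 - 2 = -85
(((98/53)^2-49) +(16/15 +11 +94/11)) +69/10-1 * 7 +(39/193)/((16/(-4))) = -8987978269/357810420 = -25.12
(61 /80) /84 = 61 /6720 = 0.01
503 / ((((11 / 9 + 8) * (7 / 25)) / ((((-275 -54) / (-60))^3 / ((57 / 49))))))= 125387348569 / 4541760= 27607.66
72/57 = 24/19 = 1.26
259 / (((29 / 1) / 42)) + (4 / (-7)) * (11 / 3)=227162 / 609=373.01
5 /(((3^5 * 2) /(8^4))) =10240 /243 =42.14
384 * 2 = 768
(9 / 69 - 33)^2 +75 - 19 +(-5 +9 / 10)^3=564700791 / 529000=1067.49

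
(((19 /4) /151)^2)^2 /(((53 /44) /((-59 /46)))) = -84578329 /81118790095232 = -0.00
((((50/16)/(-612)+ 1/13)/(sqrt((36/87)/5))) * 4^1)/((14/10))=3265 * sqrt(435)/95472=0.71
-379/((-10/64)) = 12128/5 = 2425.60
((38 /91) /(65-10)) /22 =19 /55055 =0.00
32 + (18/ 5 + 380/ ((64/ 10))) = 3799/ 40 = 94.98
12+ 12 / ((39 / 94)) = 532 / 13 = 40.92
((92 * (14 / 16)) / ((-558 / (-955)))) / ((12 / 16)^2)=615020 / 2511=244.93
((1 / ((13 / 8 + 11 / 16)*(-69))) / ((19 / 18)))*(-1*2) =192 / 16169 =0.01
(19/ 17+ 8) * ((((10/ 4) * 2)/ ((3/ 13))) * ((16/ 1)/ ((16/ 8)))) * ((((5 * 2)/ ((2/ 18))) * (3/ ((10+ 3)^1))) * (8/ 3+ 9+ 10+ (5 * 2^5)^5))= 58510540812090000/ 17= 3441796518358235.29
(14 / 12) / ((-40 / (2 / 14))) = -1 / 240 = -0.00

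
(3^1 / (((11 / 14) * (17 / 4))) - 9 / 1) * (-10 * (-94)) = -1424100 / 187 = -7615.51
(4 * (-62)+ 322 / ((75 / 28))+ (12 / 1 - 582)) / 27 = -52334 / 2025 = -25.84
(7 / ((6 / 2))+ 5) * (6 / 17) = 44 / 17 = 2.59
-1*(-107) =107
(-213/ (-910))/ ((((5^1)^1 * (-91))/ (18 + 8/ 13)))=-25773/ 2691325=-0.01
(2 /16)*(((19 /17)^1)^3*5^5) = 21434375 /39304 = 545.35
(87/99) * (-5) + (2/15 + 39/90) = -3.83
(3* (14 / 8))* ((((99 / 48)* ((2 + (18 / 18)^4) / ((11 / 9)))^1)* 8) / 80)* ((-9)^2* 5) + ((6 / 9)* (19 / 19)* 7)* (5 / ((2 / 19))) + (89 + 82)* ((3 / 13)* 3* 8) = 11207827 / 4992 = 2245.16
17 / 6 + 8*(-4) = -29.17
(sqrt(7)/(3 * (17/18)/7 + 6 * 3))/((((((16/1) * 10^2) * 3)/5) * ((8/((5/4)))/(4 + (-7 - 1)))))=-7 * sqrt(7)/197888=-0.00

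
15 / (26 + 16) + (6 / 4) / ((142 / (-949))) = -19219 / 1988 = -9.67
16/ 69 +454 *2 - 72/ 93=1941052/ 2139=907.46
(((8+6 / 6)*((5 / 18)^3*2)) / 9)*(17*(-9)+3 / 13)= -41375 / 6318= -6.55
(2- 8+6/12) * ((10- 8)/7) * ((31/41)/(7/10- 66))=3410/187411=0.02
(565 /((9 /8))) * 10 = 45200 /9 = 5022.22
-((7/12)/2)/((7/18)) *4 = -3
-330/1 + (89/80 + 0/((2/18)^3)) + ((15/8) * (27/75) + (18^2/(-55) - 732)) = -938171/880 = -1066.10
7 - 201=-194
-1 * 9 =-9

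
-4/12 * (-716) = 716/3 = 238.67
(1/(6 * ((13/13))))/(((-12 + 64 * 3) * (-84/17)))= -17/90720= -0.00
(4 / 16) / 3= 1 / 12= 0.08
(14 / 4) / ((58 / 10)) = 35 / 58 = 0.60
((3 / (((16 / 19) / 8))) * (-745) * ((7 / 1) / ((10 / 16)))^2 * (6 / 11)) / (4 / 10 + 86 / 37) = -5865832 / 11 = -533257.45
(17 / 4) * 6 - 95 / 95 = 49 / 2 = 24.50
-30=-30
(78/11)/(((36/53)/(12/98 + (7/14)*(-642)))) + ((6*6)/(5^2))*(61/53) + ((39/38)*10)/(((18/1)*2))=-545132659243/162831900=-3347.82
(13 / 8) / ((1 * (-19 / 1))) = -13 / 152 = -0.09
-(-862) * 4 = 3448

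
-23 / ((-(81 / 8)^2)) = 1472 / 6561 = 0.22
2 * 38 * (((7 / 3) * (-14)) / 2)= -3724 / 3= -1241.33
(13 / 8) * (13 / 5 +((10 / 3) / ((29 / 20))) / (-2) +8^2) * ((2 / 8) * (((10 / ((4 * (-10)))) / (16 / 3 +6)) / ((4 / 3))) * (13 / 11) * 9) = -129913173 / 27765760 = -4.68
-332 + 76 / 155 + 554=34486 / 155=222.49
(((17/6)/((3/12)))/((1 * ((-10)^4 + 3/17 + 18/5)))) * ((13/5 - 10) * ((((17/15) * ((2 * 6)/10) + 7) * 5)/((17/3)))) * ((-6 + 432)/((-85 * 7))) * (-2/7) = -0.01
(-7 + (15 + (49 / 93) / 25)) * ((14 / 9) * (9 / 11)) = 261086 / 25575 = 10.21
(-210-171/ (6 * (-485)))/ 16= -203643/ 15520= -13.12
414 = 414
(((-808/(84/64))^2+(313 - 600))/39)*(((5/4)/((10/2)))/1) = 167006617/68796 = 2427.56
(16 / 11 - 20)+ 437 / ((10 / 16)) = 37436 / 55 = 680.65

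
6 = 6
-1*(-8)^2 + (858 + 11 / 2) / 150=-17473 / 300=-58.24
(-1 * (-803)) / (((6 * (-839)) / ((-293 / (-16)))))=-235279 / 80544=-2.92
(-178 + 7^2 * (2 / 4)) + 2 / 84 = -3223 / 21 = -153.48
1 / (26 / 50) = 25 / 13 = 1.92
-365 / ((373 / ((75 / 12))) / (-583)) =5319875 / 1492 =3565.60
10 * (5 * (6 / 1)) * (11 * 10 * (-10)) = -330000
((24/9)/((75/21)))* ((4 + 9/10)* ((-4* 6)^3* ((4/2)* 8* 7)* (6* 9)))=-38236520448/125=-305892163.58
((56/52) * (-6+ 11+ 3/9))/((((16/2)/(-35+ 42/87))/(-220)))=474320/87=5451.95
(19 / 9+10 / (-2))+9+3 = 82 / 9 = 9.11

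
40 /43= 0.93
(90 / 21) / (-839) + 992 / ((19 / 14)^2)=1141888306 / 2120153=538.59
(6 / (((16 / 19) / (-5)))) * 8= -285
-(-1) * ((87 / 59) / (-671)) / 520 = -87 / 20586280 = -0.00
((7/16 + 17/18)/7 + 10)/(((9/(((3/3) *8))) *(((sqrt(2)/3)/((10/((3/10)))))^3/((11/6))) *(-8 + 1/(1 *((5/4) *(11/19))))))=-97168671875 *sqrt(2)/154791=-887759.97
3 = 3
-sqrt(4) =-2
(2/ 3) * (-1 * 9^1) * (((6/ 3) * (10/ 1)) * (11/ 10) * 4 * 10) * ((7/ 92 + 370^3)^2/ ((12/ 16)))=-9555175692047508181560/ 529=-18062713973624779171.19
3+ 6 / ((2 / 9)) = 30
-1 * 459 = -459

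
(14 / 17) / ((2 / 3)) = 21 / 17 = 1.24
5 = 5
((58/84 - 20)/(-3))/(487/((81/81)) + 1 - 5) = 811/60858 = 0.01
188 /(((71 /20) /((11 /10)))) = 4136 /71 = 58.25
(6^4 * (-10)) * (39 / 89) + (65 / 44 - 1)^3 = -43054576731 / 7581376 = -5678.99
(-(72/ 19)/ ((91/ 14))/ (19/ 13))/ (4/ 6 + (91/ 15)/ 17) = -4080/ 10469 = -0.39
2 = 2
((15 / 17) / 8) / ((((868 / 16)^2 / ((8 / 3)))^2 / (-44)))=-450560 / 113086069971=-0.00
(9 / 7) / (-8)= -0.16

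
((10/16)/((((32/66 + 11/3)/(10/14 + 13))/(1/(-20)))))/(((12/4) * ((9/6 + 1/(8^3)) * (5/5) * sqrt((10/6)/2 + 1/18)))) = -0.02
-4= -4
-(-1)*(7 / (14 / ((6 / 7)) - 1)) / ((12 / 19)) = 133 / 184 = 0.72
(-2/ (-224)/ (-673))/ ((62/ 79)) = -0.00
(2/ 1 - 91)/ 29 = -89/ 29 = -3.07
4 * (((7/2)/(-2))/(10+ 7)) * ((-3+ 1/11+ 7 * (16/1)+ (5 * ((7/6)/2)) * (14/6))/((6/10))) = -1606325/20196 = -79.54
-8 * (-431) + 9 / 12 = 13795 / 4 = 3448.75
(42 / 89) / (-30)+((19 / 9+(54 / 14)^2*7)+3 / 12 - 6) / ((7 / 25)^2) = 7043985439 / 5494860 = 1281.92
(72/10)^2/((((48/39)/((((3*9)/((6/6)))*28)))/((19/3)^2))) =31931172/25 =1277246.88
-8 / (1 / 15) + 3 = -117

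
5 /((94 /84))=210 /47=4.47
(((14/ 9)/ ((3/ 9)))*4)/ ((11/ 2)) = 112/ 33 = 3.39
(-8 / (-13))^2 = 64 / 169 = 0.38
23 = 23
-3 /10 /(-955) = 3 /9550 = 0.00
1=1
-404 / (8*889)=-101 / 1778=-0.06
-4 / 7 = -0.57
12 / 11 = 1.09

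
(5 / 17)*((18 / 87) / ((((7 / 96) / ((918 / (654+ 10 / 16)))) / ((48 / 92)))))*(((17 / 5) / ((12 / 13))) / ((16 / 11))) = 37806912 / 24451553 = 1.55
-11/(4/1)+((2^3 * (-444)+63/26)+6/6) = -184669/52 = -3551.33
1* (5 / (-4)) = -5 / 4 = -1.25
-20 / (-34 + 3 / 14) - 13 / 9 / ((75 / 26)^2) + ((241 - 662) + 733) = 7481053276 / 23945625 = 312.42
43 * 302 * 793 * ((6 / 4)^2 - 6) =-77234235 / 2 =-38617117.50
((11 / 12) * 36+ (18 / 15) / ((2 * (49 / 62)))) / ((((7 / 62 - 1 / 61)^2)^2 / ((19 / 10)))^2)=31244776863615886788842042922070464 / 1929518774551268017578125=16193041122.85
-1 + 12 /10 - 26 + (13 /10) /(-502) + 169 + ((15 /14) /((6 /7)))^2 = 2906779 /20080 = 144.76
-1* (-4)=4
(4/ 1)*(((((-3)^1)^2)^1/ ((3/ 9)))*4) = 432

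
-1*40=-40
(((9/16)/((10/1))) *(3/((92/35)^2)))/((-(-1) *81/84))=1715/67712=0.03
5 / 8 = 0.62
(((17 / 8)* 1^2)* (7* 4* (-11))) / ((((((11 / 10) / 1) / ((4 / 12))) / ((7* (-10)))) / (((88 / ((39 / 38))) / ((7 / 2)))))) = 39793600 / 117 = 340116.24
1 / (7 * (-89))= -1 / 623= -0.00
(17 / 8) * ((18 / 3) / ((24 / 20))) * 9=765 / 8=95.62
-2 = -2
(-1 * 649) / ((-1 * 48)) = 649 / 48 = 13.52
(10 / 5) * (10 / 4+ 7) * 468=8892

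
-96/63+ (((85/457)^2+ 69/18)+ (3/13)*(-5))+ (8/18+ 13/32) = 2.04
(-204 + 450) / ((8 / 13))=1599 / 4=399.75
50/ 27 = 1.85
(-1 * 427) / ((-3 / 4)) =1708 / 3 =569.33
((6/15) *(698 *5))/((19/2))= 146.95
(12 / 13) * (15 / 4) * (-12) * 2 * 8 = -8640 / 13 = -664.62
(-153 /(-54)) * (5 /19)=85 /114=0.75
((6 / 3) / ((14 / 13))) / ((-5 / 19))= -247 / 35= -7.06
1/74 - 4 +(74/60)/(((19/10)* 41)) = -686677/172938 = -3.97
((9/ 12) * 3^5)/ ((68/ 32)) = 1458/ 17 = 85.76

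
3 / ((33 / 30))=30 / 11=2.73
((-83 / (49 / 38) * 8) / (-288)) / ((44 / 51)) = 26809 / 12936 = 2.07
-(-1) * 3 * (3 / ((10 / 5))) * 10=45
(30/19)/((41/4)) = 120/779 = 0.15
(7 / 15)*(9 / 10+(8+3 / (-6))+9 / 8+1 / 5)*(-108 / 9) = -54.46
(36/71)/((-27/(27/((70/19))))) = -342/2485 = -0.14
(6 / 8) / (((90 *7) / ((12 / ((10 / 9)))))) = 9 / 700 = 0.01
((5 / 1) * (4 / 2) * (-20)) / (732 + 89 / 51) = -10200 / 37421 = -0.27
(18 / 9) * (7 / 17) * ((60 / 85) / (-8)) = -21 / 289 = -0.07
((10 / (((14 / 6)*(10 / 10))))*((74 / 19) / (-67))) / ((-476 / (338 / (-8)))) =-93795 / 4241636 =-0.02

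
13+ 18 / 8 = 61 / 4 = 15.25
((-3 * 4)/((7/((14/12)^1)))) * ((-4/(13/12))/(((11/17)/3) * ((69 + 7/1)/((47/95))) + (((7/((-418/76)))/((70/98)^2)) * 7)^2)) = 1087638750/49789227709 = 0.02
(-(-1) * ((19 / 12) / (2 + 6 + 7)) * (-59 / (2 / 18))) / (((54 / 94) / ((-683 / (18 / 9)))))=35985221 / 1080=33319.65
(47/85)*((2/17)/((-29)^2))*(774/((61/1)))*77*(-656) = -49.58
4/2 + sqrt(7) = 2 + sqrt(7) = 4.65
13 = 13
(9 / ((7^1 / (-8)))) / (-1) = 72 / 7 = 10.29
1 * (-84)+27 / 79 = -6609 / 79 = -83.66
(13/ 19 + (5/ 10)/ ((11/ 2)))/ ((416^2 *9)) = 9/ 18084352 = 0.00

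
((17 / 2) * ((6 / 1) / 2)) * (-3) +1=-151 / 2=-75.50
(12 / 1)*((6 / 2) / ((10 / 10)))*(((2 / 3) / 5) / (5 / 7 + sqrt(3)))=-84 / 61 + 588*sqrt(3) / 305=1.96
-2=-2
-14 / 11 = -1.27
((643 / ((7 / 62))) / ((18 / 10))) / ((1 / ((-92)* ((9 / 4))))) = -4584590 / 7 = -654941.43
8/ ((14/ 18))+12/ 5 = 444/ 35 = 12.69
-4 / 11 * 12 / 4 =-1.09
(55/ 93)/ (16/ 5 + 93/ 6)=50/ 1581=0.03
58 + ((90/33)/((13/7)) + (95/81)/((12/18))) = 472801/7722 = 61.23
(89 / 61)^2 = 7921 / 3721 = 2.13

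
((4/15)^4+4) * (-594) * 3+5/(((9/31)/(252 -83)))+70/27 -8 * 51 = -78162689/16875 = -4631.86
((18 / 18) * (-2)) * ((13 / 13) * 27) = -54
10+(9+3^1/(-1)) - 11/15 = 229/15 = 15.27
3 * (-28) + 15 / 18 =-499 / 6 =-83.17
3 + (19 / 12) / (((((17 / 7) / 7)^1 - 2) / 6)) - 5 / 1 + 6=-283 / 162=-1.75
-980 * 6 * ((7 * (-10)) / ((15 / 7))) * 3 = 576240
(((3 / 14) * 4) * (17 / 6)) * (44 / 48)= 187 / 84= 2.23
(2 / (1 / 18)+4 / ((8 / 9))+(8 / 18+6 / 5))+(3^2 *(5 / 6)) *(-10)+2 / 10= -2939 / 90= -32.66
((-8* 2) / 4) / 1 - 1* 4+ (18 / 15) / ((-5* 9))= -602 / 75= -8.03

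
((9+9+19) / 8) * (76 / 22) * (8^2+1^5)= 1038.52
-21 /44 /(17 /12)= -0.34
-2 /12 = -0.17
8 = 8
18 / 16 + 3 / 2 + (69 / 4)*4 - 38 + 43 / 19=5455 / 152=35.89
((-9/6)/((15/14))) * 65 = -91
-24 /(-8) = 3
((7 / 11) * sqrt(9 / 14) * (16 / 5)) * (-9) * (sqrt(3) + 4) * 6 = 1296 * sqrt(14) * (-4- sqrt(3)) / 55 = -505.38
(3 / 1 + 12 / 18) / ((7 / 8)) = 88 / 21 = 4.19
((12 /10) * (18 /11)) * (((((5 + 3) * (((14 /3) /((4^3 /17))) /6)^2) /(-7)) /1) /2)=-2023 /42240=-0.05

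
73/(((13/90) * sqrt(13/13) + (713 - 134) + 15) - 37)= 6570/50143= 0.13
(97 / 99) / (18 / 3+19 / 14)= 1358 / 10197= 0.13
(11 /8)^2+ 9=697 /64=10.89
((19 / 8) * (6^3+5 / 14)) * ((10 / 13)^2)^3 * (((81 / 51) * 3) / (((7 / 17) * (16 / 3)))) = 16808765625 / 72773428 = 230.97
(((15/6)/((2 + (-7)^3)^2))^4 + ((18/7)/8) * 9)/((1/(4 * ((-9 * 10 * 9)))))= -9372.86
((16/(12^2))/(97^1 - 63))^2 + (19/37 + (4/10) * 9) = 71257181/17322660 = 4.11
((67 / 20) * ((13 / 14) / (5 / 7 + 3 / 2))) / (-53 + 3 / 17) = -14807 / 556760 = -0.03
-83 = -83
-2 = -2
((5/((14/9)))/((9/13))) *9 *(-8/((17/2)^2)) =-9360/2023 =-4.63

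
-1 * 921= -921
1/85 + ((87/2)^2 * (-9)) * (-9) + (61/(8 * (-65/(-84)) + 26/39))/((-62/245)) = 38762859061/252960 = 153237.11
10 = 10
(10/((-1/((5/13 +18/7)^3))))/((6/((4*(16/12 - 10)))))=778604360/521703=1492.43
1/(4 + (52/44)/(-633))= 6963/27839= 0.25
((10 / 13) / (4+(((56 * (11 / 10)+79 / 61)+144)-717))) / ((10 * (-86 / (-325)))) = -7625 / 13275132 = -0.00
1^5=1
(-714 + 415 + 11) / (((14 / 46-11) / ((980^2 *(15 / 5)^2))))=9542534400 / 41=232744741.46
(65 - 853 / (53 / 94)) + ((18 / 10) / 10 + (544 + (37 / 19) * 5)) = -45010437 / 50350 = -893.95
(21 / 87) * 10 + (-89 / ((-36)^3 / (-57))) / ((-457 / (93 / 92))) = 15258446929 / 6320726784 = 2.41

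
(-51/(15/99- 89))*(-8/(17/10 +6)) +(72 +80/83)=30819356/425873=72.37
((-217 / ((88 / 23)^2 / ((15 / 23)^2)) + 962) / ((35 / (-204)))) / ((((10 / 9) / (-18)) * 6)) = 10191043431 / 677600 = 15039.91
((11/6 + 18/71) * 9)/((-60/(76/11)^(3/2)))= -16891 * sqrt(209)/42955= -5.68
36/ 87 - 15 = -423/ 29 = -14.59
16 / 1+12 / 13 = 220 / 13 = 16.92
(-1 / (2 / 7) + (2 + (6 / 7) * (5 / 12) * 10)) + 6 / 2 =5.07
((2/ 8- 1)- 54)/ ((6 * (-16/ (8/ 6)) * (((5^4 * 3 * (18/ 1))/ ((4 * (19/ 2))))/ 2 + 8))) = 1387/ 824592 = 0.00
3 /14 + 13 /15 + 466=467.08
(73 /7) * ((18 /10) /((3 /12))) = 2628 /35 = 75.09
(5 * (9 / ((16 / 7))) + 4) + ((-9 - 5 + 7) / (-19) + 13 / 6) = 23915 / 912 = 26.22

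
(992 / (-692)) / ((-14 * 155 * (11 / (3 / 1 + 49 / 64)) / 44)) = 241 / 24220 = 0.01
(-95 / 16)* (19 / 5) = -361 / 16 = -22.56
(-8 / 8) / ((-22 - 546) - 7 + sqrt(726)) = 11 *sqrt(6) / 329899 + 575 / 329899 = 0.00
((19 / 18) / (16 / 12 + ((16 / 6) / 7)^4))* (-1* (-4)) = 3.12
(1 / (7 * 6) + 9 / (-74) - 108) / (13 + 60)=-83992 / 56721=-1.48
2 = 2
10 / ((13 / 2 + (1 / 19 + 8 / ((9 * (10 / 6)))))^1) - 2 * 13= -99314 / 4039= -24.59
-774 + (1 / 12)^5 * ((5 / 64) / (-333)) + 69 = -3738690846725 / 5303107584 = -705.00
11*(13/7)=143/7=20.43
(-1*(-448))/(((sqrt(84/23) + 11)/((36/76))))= 1020096/51281 - 8064*sqrt(483)/51281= 16.44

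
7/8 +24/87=267/232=1.15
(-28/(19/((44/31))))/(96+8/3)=-462/21793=-0.02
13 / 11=1.18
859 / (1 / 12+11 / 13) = 134004 / 145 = 924.17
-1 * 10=-10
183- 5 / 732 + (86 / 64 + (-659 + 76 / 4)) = -2668363 / 5856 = -455.66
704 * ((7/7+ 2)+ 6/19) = 44352/19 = 2334.32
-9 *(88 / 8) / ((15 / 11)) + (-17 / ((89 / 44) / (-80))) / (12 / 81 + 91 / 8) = -15784923 / 1107605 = -14.25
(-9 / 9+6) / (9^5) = 5 / 59049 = 0.00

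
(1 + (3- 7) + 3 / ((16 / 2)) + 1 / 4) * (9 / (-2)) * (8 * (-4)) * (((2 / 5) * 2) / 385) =-1368 / 1925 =-0.71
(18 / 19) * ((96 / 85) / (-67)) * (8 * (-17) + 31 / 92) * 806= 4345784352 / 2488715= 1746.20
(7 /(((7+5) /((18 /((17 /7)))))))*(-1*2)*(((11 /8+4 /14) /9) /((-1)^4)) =-217 /136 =-1.60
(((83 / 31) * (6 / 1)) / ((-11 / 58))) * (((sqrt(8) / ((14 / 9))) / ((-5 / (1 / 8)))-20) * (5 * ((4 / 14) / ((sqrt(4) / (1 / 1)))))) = 64989 * sqrt(2) / 33418 + 2888400 / 2387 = 1212.80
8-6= 2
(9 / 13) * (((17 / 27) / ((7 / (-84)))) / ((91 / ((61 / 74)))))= -2074 / 43771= -0.05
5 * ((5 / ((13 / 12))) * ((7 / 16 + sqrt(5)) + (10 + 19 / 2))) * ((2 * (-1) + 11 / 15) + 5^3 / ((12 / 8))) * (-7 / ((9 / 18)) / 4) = -13744115 / 104-86170 * sqrt(5) / 13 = -146976.64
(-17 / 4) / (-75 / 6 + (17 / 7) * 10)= -119 / 330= -0.36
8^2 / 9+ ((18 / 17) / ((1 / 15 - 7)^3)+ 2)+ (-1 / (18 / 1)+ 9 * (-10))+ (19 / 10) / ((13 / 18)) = -33696646363 / 430260480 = -78.32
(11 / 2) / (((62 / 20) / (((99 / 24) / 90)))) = 121 / 1488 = 0.08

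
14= 14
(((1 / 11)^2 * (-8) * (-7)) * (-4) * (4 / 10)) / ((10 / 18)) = -1.33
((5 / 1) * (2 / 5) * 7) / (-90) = -7 / 45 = -0.16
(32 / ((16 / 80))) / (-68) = -40 / 17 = -2.35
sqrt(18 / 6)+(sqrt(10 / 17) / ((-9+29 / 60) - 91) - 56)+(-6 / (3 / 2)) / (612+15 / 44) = -1508984 / 26943 - 60 * sqrt(170) / 101507+sqrt(3) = -54.28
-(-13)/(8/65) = 845/8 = 105.62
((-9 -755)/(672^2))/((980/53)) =-10123/110638080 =-0.00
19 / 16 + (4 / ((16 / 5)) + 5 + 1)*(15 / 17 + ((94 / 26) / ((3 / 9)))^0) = 4035 / 272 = 14.83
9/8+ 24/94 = 519/376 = 1.38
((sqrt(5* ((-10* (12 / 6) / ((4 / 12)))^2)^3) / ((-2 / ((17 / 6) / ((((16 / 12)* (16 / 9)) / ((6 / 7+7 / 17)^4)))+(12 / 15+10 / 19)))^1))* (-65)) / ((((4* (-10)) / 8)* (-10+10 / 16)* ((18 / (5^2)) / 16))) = 3300699476458800* sqrt(5) / 224126147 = 32930510.35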